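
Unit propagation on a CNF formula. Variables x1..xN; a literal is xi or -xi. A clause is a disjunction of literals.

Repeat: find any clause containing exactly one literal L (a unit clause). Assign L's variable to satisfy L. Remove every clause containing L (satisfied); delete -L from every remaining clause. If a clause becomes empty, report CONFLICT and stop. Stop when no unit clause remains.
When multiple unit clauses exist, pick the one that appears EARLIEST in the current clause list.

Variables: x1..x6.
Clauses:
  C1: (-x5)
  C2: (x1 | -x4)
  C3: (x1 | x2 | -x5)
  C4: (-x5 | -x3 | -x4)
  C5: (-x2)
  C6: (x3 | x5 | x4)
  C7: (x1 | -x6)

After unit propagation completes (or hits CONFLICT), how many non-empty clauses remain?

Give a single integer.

Answer: 3

Derivation:
unit clause [-5] forces x5=F; simplify:
  drop 5 from [3, 5, 4] -> [3, 4]
  satisfied 3 clause(s); 4 remain; assigned so far: [5]
unit clause [-2] forces x2=F; simplify:
  satisfied 1 clause(s); 3 remain; assigned so far: [2, 5]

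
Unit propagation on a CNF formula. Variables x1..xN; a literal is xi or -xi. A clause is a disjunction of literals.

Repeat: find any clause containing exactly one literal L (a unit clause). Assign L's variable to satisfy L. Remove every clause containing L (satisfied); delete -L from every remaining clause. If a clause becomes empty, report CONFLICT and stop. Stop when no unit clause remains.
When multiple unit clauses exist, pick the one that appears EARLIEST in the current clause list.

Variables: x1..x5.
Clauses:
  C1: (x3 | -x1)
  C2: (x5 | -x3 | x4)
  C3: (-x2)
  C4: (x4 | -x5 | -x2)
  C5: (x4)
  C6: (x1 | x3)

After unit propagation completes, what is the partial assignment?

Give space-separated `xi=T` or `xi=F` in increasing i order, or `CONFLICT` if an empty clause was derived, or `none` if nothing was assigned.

unit clause [-2] forces x2=F; simplify:
  satisfied 2 clause(s); 4 remain; assigned so far: [2]
unit clause [4] forces x4=T; simplify:
  satisfied 2 clause(s); 2 remain; assigned so far: [2, 4]

Answer: x2=F x4=T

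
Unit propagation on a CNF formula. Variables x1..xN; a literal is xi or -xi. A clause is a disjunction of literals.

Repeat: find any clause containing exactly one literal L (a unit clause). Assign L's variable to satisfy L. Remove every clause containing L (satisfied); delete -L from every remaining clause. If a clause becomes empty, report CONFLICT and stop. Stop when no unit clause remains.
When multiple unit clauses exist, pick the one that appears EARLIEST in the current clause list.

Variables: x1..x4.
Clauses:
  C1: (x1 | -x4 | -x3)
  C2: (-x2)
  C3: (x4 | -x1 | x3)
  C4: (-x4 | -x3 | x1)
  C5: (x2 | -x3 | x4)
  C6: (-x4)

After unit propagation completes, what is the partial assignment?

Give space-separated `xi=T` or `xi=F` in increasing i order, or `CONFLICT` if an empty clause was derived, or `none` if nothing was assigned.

Answer: x1=F x2=F x3=F x4=F

Derivation:
unit clause [-2] forces x2=F; simplify:
  drop 2 from [2, -3, 4] -> [-3, 4]
  satisfied 1 clause(s); 5 remain; assigned so far: [2]
unit clause [-4] forces x4=F; simplify:
  drop 4 from [4, -1, 3] -> [-1, 3]
  drop 4 from [-3, 4] -> [-3]
  satisfied 3 clause(s); 2 remain; assigned so far: [2, 4]
unit clause [-3] forces x3=F; simplify:
  drop 3 from [-1, 3] -> [-1]
  satisfied 1 clause(s); 1 remain; assigned so far: [2, 3, 4]
unit clause [-1] forces x1=F; simplify:
  satisfied 1 clause(s); 0 remain; assigned so far: [1, 2, 3, 4]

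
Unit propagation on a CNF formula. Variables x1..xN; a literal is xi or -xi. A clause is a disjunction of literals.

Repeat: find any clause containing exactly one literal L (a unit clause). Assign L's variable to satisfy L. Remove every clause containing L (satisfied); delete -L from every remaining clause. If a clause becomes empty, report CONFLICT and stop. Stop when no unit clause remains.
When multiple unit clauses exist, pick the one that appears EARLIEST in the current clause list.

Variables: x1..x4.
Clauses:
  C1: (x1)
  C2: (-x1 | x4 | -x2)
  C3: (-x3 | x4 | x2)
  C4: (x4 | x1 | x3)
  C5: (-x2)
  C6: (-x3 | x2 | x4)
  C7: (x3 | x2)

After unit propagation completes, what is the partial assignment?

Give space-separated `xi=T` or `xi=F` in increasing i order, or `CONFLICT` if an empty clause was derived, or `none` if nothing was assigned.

Answer: x1=T x2=F x3=T x4=T

Derivation:
unit clause [1] forces x1=T; simplify:
  drop -1 from [-1, 4, -2] -> [4, -2]
  satisfied 2 clause(s); 5 remain; assigned so far: [1]
unit clause [-2] forces x2=F; simplify:
  drop 2 from [-3, 4, 2] -> [-3, 4]
  drop 2 from [-3, 2, 4] -> [-3, 4]
  drop 2 from [3, 2] -> [3]
  satisfied 2 clause(s); 3 remain; assigned so far: [1, 2]
unit clause [3] forces x3=T; simplify:
  drop -3 from [-3, 4] -> [4]
  drop -3 from [-3, 4] -> [4]
  satisfied 1 clause(s); 2 remain; assigned so far: [1, 2, 3]
unit clause [4] forces x4=T; simplify:
  satisfied 2 clause(s); 0 remain; assigned so far: [1, 2, 3, 4]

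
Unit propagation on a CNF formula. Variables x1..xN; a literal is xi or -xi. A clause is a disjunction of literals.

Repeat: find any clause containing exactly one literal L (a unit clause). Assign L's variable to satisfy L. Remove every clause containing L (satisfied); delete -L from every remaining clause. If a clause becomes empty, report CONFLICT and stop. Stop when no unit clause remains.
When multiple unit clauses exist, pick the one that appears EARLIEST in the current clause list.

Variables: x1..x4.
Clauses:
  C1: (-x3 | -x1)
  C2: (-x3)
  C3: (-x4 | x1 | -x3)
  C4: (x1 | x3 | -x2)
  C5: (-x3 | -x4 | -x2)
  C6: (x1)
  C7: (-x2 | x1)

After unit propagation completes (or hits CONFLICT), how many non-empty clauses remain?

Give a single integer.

Answer: 0

Derivation:
unit clause [-3] forces x3=F; simplify:
  drop 3 from [1, 3, -2] -> [1, -2]
  satisfied 4 clause(s); 3 remain; assigned so far: [3]
unit clause [1] forces x1=T; simplify:
  satisfied 3 clause(s); 0 remain; assigned so far: [1, 3]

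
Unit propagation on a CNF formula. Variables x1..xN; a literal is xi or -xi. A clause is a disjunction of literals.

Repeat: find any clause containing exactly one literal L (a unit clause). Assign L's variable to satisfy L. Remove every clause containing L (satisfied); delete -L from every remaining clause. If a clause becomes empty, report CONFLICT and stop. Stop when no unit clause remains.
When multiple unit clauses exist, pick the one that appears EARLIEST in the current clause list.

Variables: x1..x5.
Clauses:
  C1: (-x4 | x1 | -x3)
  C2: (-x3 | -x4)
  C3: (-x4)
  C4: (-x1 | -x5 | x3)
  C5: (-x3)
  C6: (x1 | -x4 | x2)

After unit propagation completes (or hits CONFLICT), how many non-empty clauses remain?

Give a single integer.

unit clause [-4] forces x4=F; simplify:
  satisfied 4 clause(s); 2 remain; assigned so far: [4]
unit clause [-3] forces x3=F; simplify:
  drop 3 from [-1, -5, 3] -> [-1, -5]
  satisfied 1 clause(s); 1 remain; assigned so far: [3, 4]

Answer: 1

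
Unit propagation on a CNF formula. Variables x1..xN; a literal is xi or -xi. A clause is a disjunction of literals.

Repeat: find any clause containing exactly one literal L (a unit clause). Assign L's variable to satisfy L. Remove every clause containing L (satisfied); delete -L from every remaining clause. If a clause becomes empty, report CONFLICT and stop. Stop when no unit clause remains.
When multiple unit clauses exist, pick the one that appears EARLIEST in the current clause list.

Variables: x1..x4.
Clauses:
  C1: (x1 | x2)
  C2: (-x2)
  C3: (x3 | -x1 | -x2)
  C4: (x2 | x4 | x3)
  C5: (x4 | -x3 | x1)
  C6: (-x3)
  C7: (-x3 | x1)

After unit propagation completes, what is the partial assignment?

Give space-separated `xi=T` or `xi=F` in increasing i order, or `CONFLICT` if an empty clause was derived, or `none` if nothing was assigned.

Answer: x1=T x2=F x3=F x4=T

Derivation:
unit clause [-2] forces x2=F; simplify:
  drop 2 from [1, 2] -> [1]
  drop 2 from [2, 4, 3] -> [4, 3]
  satisfied 2 clause(s); 5 remain; assigned so far: [2]
unit clause [1] forces x1=T; simplify:
  satisfied 3 clause(s); 2 remain; assigned so far: [1, 2]
unit clause [-3] forces x3=F; simplify:
  drop 3 from [4, 3] -> [4]
  satisfied 1 clause(s); 1 remain; assigned so far: [1, 2, 3]
unit clause [4] forces x4=T; simplify:
  satisfied 1 clause(s); 0 remain; assigned so far: [1, 2, 3, 4]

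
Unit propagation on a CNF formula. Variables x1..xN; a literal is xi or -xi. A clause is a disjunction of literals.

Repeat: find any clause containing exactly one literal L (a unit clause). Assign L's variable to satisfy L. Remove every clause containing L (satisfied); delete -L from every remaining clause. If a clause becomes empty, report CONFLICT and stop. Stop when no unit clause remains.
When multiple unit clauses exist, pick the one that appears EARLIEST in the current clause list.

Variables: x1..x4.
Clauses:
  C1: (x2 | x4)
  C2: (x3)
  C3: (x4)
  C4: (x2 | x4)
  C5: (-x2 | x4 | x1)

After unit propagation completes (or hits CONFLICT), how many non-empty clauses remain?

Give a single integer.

unit clause [3] forces x3=T; simplify:
  satisfied 1 clause(s); 4 remain; assigned so far: [3]
unit clause [4] forces x4=T; simplify:
  satisfied 4 clause(s); 0 remain; assigned so far: [3, 4]

Answer: 0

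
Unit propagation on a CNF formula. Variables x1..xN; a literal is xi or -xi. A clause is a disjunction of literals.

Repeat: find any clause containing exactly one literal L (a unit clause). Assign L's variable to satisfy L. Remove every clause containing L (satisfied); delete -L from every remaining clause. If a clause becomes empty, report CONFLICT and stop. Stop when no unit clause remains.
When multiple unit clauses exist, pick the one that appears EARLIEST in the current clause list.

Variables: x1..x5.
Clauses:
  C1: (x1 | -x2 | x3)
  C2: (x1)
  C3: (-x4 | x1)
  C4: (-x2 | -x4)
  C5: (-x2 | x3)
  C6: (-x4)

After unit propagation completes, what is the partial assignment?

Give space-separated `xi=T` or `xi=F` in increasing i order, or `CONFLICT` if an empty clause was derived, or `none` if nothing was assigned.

unit clause [1] forces x1=T; simplify:
  satisfied 3 clause(s); 3 remain; assigned so far: [1]
unit clause [-4] forces x4=F; simplify:
  satisfied 2 clause(s); 1 remain; assigned so far: [1, 4]

Answer: x1=T x4=F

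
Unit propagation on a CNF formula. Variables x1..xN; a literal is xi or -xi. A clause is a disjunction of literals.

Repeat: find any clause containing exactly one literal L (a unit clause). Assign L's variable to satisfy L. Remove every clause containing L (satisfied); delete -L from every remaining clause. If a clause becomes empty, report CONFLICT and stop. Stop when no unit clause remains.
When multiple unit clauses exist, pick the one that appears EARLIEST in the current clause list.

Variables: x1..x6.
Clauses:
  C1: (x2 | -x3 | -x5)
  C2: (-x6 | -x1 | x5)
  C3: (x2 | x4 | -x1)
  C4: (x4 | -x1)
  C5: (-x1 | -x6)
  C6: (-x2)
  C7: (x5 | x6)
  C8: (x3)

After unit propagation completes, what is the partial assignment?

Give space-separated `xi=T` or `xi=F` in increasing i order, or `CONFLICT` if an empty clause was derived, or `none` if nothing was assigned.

Answer: x1=F x2=F x3=T x5=F x6=T

Derivation:
unit clause [-2] forces x2=F; simplify:
  drop 2 from [2, -3, -5] -> [-3, -5]
  drop 2 from [2, 4, -1] -> [4, -1]
  satisfied 1 clause(s); 7 remain; assigned so far: [2]
unit clause [3] forces x3=T; simplify:
  drop -3 from [-3, -5] -> [-5]
  satisfied 1 clause(s); 6 remain; assigned so far: [2, 3]
unit clause [-5] forces x5=F; simplify:
  drop 5 from [-6, -1, 5] -> [-6, -1]
  drop 5 from [5, 6] -> [6]
  satisfied 1 clause(s); 5 remain; assigned so far: [2, 3, 5]
unit clause [6] forces x6=T; simplify:
  drop -6 from [-6, -1] -> [-1]
  drop -6 from [-1, -6] -> [-1]
  satisfied 1 clause(s); 4 remain; assigned so far: [2, 3, 5, 6]
unit clause [-1] forces x1=F; simplify:
  satisfied 4 clause(s); 0 remain; assigned so far: [1, 2, 3, 5, 6]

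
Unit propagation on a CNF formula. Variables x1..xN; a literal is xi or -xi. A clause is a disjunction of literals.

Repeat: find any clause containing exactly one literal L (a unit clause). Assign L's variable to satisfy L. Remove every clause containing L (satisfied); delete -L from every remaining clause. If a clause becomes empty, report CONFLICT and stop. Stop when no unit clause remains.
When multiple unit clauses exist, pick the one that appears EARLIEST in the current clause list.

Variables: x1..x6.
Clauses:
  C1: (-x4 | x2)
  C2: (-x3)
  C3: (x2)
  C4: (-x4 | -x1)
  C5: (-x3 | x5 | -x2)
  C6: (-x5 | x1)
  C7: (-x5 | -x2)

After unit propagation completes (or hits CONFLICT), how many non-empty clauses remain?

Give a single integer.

unit clause [-3] forces x3=F; simplify:
  satisfied 2 clause(s); 5 remain; assigned so far: [3]
unit clause [2] forces x2=T; simplify:
  drop -2 from [-5, -2] -> [-5]
  satisfied 2 clause(s); 3 remain; assigned so far: [2, 3]
unit clause [-5] forces x5=F; simplify:
  satisfied 2 clause(s); 1 remain; assigned so far: [2, 3, 5]

Answer: 1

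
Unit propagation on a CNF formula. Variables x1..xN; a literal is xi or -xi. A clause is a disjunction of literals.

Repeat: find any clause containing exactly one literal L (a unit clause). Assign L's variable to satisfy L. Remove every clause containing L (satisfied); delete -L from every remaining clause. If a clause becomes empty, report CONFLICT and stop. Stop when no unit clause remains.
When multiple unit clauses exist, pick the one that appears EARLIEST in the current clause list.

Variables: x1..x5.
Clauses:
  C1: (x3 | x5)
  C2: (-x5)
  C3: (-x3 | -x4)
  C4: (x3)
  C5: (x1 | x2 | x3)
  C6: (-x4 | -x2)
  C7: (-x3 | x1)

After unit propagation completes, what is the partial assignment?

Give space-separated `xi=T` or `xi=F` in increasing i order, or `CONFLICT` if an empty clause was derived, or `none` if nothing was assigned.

unit clause [-5] forces x5=F; simplify:
  drop 5 from [3, 5] -> [3]
  satisfied 1 clause(s); 6 remain; assigned so far: [5]
unit clause [3] forces x3=T; simplify:
  drop -3 from [-3, -4] -> [-4]
  drop -3 from [-3, 1] -> [1]
  satisfied 3 clause(s); 3 remain; assigned so far: [3, 5]
unit clause [-4] forces x4=F; simplify:
  satisfied 2 clause(s); 1 remain; assigned so far: [3, 4, 5]
unit clause [1] forces x1=T; simplify:
  satisfied 1 clause(s); 0 remain; assigned so far: [1, 3, 4, 5]

Answer: x1=T x3=T x4=F x5=F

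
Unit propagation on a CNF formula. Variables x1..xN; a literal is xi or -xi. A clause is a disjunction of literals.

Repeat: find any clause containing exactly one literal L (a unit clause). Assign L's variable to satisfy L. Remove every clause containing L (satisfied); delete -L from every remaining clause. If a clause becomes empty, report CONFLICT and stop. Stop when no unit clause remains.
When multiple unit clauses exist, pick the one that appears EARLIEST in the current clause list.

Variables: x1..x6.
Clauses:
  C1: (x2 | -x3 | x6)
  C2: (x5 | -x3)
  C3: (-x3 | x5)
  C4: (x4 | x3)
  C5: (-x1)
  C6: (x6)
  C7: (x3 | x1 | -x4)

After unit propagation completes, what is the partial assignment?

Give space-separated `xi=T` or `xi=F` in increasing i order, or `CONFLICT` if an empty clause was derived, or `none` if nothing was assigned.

unit clause [-1] forces x1=F; simplify:
  drop 1 from [3, 1, -4] -> [3, -4]
  satisfied 1 clause(s); 6 remain; assigned so far: [1]
unit clause [6] forces x6=T; simplify:
  satisfied 2 clause(s); 4 remain; assigned so far: [1, 6]

Answer: x1=F x6=T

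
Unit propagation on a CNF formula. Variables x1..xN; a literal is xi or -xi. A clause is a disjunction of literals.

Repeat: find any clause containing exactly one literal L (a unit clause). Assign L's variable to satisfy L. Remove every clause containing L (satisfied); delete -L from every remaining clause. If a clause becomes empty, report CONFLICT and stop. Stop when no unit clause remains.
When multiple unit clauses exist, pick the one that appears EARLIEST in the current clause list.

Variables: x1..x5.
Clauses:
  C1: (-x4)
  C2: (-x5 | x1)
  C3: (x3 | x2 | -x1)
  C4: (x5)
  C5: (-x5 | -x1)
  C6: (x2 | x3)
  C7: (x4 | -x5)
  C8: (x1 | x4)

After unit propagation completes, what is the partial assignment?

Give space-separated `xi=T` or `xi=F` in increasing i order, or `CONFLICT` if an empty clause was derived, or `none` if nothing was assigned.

unit clause [-4] forces x4=F; simplify:
  drop 4 from [4, -5] -> [-5]
  drop 4 from [1, 4] -> [1]
  satisfied 1 clause(s); 7 remain; assigned so far: [4]
unit clause [5] forces x5=T; simplify:
  drop -5 from [-5, 1] -> [1]
  drop -5 from [-5, -1] -> [-1]
  drop -5 from [-5] -> [] (empty!)
  satisfied 1 clause(s); 6 remain; assigned so far: [4, 5]
CONFLICT (empty clause)

Answer: CONFLICT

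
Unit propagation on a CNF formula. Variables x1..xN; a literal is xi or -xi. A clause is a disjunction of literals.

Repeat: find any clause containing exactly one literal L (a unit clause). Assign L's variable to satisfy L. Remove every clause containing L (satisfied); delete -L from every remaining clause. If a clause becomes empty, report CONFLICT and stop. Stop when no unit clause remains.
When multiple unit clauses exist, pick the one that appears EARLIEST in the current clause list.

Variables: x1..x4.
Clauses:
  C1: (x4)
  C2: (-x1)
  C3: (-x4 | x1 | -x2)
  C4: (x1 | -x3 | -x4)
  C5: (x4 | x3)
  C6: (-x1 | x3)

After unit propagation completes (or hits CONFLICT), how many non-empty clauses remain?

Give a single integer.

unit clause [4] forces x4=T; simplify:
  drop -4 from [-4, 1, -2] -> [1, -2]
  drop -4 from [1, -3, -4] -> [1, -3]
  satisfied 2 clause(s); 4 remain; assigned so far: [4]
unit clause [-1] forces x1=F; simplify:
  drop 1 from [1, -2] -> [-2]
  drop 1 from [1, -3] -> [-3]
  satisfied 2 clause(s); 2 remain; assigned so far: [1, 4]
unit clause [-2] forces x2=F; simplify:
  satisfied 1 clause(s); 1 remain; assigned so far: [1, 2, 4]
unit clause [-3] forces x3=F; simplify:
  satisfied 1 clause(s); 0 remain; assigned so far: [1, 2, 3, 4]

Answer: 0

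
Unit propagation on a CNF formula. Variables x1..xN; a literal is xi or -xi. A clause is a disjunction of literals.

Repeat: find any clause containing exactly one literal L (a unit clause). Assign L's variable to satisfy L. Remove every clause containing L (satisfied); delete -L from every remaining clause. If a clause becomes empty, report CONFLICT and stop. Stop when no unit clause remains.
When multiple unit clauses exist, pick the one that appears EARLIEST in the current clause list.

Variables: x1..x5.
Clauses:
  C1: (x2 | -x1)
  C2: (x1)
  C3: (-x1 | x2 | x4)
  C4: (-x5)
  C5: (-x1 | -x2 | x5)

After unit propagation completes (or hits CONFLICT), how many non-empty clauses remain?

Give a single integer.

unit clause [1] forces x1=T; simplify:
  drop -1 from [2, -1] -> [2]
  drop -1 from [-1, 2, 4] -> [2, 4]
  drop -1 from [-1, -2, 5] -> [-2, 5]
  satisfied 1 clause(s); 4 remain; assigned so far: [1]
unit clause [2] forces x2=T; simplify:
  drop -2 from [-2, 5] -> [5]
  satisfied 2 clause(s); 2 remain; assigned so far: [1, 2]
unit clause [-5] forces x5=F; simplify:
  drop 5 from [5] -> [] (empty!)
  satisfied 1 clause(s); 1 remain; assigned so far: [1, 2, 5]
CONFLICT (empty clause)

Answer: 0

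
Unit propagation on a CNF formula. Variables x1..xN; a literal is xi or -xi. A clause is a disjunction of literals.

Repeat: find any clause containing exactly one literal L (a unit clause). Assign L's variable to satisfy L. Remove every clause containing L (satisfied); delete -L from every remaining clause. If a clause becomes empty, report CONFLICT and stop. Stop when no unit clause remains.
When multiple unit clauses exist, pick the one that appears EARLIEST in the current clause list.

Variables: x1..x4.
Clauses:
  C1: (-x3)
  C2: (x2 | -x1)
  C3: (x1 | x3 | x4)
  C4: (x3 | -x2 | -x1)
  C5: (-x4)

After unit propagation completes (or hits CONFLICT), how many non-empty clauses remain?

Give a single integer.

unit clause [-3] forces x3=F; simplify:
  drop 3 from [1, 3, 4] -> [1, 4]
  drop 3 from [3, -2, -1] -> [-2, -1]
  satisfied 1 clause(s); 4 remain; assigned so far: [3]
unit clause [-4] forces x4=F; simplify:
  drop 4 from [1, 4] -> [1]
  satisfied 1 clause(s); 3 remain; assigned so far: [3, 4]
unit clause [1] forces x1=T; simplify:
  drop -1 from [2, -1] -> [2]
  drop -1 from [-2, -1] -> [-2]
  satisfied 1 clause(s); 2 remain; assigned so far: [1, 3, 4]
unit clause [2] forces x2=T; simplify:
  drop -2 from [-2] -> [] (empty!)
  satisfied 1 clause(s); 1 remain; assigned so far: [1, 2, 3, 4]
CONFLICT (empty clause)

Answer: 0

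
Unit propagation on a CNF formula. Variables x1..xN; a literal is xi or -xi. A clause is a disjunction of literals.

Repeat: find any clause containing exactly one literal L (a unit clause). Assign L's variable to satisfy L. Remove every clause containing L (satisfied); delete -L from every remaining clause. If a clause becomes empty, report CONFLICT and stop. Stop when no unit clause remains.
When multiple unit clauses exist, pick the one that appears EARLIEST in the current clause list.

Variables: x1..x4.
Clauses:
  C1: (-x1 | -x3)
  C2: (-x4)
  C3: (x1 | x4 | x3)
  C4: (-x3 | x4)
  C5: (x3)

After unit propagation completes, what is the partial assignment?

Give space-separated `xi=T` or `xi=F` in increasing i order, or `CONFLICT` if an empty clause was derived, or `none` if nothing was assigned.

unit clause [-4] forces x4=F; simplify:
  drop 4 from [1, 4, 3] -> [1, 3]
  drop 4 from [-3, 4] -> [-3]
  satisfied 1 clause(s); 4 remain; assigned so far: [4]
unit clause [-3] forces x3=F; simplify:
  drop 3 from [1, 3] -> [1]
  drop 3 from [3] -> [] (empty!)
  satisfied 2 clause(s); 2 remain; assigned so far: [3, 4]
CONFLICT (empty clause)

Answer: CONFLICT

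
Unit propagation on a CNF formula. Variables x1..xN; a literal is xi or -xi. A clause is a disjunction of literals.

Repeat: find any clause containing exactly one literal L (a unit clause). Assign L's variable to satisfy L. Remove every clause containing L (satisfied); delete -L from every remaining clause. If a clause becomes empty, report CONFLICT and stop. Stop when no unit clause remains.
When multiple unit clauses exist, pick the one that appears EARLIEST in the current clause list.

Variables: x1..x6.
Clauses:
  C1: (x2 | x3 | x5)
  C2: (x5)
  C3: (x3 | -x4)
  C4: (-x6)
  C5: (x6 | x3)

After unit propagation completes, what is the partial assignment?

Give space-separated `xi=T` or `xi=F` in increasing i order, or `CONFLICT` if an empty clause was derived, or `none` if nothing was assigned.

unit clause [5] forces x5=T; simplify:
  satisfied 2 clause(s); 3 remain; assigned so far: [5]
unit clause [-6] forces x6=F; simplify:
  drop 6 from [6, 3] -> [3]
  satisfied 1 clause(s); 2 remain; assigned so far: [5, 6]
unit clause [3] forces x3=T; simplify:
  satisfied 2 clause(s); 0 remain; assigned so far: [3, 5, 6]

Answer: x3=T x5=T x6=F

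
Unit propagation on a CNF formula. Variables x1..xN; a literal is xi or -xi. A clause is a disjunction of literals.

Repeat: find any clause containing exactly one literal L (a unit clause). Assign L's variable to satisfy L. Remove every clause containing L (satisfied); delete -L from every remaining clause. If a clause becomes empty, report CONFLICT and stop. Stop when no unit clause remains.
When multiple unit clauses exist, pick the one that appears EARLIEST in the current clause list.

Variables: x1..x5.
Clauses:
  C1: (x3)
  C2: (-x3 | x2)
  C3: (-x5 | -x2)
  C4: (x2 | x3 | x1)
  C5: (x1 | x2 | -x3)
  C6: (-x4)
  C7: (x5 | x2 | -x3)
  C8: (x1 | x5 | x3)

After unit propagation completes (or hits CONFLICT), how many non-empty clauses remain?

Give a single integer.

unit clause [3] forces x3=T; simplify:
  drop -3 from [-3, 2] -> [2]
  drop -3 from [1, 2, -3] -> [1, 2]
  drop -3 from [5, 2, -3] -> [5, 2]
  satisfied 3 clause(s); 5 remain; assigned so far: [3]
unit clause [2] forces x2=T; simplify:
  drop -2 from [-5, -2] -> [-5]
  satisfied 3 clause(s); 2 remain; assigned so far: [2, 3]
unit clause [-5] forces x5=F; simplify:
  satisfied 1 clause(s); 1 remain; assigned so far: [2, 3, 5]
unit clause [-4] forces x4=F; simplify:
  satisfied 1 clause(s); 0 remain; assigned so far: [2, 3, 4, 5]

Answer: 0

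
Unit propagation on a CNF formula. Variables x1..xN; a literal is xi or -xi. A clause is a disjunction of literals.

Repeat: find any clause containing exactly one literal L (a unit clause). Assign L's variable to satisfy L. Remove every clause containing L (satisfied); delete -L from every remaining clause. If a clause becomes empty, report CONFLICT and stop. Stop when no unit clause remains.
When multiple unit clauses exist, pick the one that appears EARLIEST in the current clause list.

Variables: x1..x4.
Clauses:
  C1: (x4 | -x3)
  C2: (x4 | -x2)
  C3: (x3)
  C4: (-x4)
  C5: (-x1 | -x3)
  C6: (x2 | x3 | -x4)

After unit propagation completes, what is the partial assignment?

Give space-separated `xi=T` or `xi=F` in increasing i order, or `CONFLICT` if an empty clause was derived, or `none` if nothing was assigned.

unit clause [3] forces x3=T; simplify:
  drop -3 from [4, -3] -> [4]
  drop -3 from [-1, -3] -> [-1]
  satisfied 2 clause(s); 4 remain; assigned so far: [3]
unit clause [4] forces x4=T; simplify:
  drop -4 from [-4] -> [] (empty!)
  satisfied 2 clause(s); 2 remain; assigned so far: [3, 4]
CONFLICT (empty clause)

Answer: CONFLICT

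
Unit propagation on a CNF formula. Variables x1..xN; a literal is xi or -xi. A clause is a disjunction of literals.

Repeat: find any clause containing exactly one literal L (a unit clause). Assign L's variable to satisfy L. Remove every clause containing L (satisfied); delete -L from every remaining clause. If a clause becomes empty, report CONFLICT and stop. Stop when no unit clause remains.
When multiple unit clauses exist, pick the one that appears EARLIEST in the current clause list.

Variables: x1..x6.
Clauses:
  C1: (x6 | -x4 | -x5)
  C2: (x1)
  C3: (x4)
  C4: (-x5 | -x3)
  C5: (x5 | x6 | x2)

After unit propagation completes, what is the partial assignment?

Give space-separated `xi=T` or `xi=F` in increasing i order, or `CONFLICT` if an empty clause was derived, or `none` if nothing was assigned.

unit clause [1] forces x1=T; simplify:
  satisfied 1 clause(s); 4 remain; assigned so far: [1]
unit clause [4] forces x4=T; simplify:
  drop -4 from [6, -4, -5] -> [6, -5]
  satisfied 1 clause(s); 3 remain; assigned so far: [1, 4]

Answer: x1=T x4=T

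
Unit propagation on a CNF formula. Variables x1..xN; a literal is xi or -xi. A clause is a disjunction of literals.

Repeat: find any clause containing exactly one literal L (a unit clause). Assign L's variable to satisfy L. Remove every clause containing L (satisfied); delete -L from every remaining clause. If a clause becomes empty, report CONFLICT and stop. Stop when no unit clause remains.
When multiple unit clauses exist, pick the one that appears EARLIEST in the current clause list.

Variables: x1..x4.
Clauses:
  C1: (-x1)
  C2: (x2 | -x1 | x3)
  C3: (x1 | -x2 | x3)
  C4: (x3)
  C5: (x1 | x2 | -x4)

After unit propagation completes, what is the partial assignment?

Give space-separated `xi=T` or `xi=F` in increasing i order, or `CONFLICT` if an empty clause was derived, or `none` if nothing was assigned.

unit clause [-1] forces x1=F; simplify:
  drop 1 from [1, -2, 3] -> [-2, 3]
  drop 1 from [1, 2, -4] -> [2, -4]
  satisfied 2 clause(s); 3 remain; assigned so far: [1]
unit clause [3] forces x3=T; simplify:
  satisfied 2 clause(s); 1 remain; assigned so far: [1, 3]

Answer: x1=F x3=T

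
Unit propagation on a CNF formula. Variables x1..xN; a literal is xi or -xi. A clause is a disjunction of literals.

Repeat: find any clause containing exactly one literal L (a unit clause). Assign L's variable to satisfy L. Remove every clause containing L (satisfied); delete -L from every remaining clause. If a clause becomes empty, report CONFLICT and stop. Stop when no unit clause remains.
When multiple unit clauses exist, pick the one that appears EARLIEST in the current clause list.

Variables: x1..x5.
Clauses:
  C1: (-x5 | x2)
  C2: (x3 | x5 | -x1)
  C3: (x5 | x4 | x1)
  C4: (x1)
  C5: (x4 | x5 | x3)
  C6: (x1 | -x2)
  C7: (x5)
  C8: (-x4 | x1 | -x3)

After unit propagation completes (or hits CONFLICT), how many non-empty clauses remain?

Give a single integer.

Answer: 0

Derivation:
unit clause [1] forces x1=T; simplify:
  drop -1 from [3, 5, -1] -> [3, 5]
  satisfied 4 clause(s); 4 remain; assigned so far: [1]
unit clause [5] forces x5=T; simplify:
  drop -5 from [-5, 2] -> [2]
  satisfied 3 clause(s); 1 remain; assigned so far: [1, 5]
unit clause [2] forces x2=T; simplify:
  satisfied 1 clause(s); 0 remain; assigned so far: [1, 2, 5]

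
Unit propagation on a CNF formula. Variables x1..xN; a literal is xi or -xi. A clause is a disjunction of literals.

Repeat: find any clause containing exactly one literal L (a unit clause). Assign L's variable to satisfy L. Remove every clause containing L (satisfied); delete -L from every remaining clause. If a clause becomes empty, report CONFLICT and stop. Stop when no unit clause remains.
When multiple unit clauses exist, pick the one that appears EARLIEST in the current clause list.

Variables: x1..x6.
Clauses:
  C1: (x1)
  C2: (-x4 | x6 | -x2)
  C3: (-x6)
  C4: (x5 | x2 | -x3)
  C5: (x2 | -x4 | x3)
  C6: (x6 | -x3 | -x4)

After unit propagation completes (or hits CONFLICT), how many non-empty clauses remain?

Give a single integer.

Answer: 4

Derivation:
unit clause [1] forces x1=T; simplify:
  satisfied 1 clause(s); 5 remain; assigned so far: [1]
unit clause [-6] forces x6=F; simplify:
  drop 6 from [-4, 6, -2] -> [-4, -2]
  drop 6 from [6, -3, -4] -> [-3, -4]
  satisfied 1 clause(s); 4 remain; assigned so far: [1, 6]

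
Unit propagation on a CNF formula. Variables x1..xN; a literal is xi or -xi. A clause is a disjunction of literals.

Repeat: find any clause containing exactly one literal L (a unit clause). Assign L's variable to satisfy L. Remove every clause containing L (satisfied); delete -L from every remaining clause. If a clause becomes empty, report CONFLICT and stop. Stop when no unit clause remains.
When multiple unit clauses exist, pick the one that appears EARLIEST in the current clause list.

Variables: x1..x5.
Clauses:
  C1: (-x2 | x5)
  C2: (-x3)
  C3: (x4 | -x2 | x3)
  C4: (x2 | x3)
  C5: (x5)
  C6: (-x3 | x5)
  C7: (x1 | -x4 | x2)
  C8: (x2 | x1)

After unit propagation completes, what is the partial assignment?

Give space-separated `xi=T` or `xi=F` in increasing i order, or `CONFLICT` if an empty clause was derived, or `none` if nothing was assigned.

unit clause [-3] forces x3=F; simplify:
  drop 3 from [4, -2, 3] -> [4, -2]
  drop 3 from [2, 3] -> [2]
  satisfied 2 clause(s); 6 remain; assigned so far: [3]
unit clause [2] forces x2=T; simplify:
  drop -2 from [-2, 5] -> [5]
  drop -2 from [4, -2] -> [4]
  satisfied 3 clause(s); 3 remain; assigned so far: [2, 3]
unit clause [5] forces x5=T; simplify:
  satisfied 2 clause(s); 1 remain; assigned so far: [2, 3, 5]
unit clause [4] forces x4=T; simplify:
  satisfied 1 clause(s); 0 remain; assigned so far: [2, 3, 4, 5]

Answer: x2=T x3=F x4=T x5=T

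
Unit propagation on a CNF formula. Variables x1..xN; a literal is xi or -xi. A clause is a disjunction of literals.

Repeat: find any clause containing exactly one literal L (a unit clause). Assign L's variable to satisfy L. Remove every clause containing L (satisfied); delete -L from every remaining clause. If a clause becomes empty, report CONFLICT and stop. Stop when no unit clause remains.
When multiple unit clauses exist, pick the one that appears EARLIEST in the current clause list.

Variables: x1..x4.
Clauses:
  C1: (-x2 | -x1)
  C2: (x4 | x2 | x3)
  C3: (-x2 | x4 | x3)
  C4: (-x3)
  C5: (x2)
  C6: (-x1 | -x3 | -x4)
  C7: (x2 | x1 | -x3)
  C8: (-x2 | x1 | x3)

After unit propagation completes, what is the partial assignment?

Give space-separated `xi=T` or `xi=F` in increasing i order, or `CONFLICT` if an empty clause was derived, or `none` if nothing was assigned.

unit clause [-3] forces x3=F; simplify:
  drop 3 from [4, 2, 3] -> [4, 2]
  drop 3 from [-2, 4, 3] -> [-2, 4]
  drop 3 from [-2, 1, 3] -> [-2, 1]
  satisfied 3 clause(s); 5 remain; assigned so far: [3]
unit clause [2] forces x2=T; simplify:
  drop -2 from [-2, -1] -> [-1]
  drop -2 from [-2, 4] -> [4]
  drop -2 from [-2, 1] -> [1]
  satisfied 2 clause(s); 3 remain; assigned so far: [2, 3]
unit clause [-1] forces x1=F; simplify:
  drop 1 from [1] -> [] (empty!)
  satisfied 1 clause(s); 2 remain; assigned so far: [1, 2, 3]
CONFLICT (empty clause)

Answer: CONFLICT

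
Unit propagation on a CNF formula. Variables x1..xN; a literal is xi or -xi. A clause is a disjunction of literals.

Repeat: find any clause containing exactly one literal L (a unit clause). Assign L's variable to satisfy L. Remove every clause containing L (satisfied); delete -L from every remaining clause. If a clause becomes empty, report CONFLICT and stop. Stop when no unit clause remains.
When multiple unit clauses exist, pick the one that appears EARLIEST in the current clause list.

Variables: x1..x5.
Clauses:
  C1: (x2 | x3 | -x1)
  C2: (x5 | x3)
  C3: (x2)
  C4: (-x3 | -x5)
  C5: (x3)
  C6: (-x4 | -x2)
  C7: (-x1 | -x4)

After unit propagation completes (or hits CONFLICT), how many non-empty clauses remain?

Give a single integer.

unit clause [2] forces x2=T; simplify:
  drop -2 from [-4, -2] -> [-4]
  satisfied 2 clause(s); 5 remain; assigned so far: [2]
unit clause [3] forces x3=T; simplify:
  drop -3 from [-3, -5] -> [-5]
  satisfied 2 clause(s); 3 remain; assigned so far: [2, 3]
unit clause [-5] forces x5=F; simplify:
  satisfied 1 clause(s); 2 remain; assigned so far: [2, 3, 5]
unit clause [-4] forces x4=F; simplify:
  satisfied 2 clause(s); 0 remain; assigned so far: [2, 3, 4, 5]

Answer: 0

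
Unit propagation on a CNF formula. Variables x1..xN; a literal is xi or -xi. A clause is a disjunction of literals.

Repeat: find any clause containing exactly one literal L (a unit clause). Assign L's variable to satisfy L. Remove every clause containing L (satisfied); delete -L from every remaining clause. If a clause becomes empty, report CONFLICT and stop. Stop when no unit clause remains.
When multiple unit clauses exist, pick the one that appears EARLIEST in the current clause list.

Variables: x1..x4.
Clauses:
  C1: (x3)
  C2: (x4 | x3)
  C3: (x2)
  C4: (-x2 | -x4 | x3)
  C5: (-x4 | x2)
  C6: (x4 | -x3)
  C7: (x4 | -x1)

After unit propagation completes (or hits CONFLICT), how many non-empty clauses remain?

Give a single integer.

Answer: 0

Derivation:
unit clause [3] forces x3=T; simplify:
  drop -3 from [4, -3] -> [4]
  satisfied 3 clause(s); 4 remain; assigned so far: [3]
unit clause [2] forces x2=T; simplify:
  satisfied 2 clause(s); 2 remain; assigned so far: [2, 3]
unit clause [4] forces x4=T; simplify:
  satisfied 2 clause(s); 0 remain; assigned so far: [2, 3, 4]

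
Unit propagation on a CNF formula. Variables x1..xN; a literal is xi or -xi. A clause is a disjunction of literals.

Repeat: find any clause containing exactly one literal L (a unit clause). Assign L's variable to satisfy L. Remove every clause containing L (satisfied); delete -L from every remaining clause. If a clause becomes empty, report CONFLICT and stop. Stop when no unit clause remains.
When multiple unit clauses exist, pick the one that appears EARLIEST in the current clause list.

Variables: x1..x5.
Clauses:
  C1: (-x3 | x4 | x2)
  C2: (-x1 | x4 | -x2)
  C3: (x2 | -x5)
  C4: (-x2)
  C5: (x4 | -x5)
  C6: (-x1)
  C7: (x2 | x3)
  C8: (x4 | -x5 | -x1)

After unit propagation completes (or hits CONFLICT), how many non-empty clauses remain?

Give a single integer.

Answer: 0

Derivation:
unit clause [-2] forces x2=F; simplify:
  drop 2 from [-3, 4, 2] -> [-3, 4]
  drop 2 from [2, -5] -> [-5]
  drop 2 from [2, 3] -> [3]
  satisfied 2 clause(s); 6 remain; assigned so far: [2]
unit clause [-5] forces x5=F; simplify:
  satisfied 3 clause(s); 3 remain; assigned so far: [2, 5]
unit clause [-1] forces x1=F; simplify:
  satisfied 1 clause(s); 2 remain; assigned so far: [1, 2, 5]
unit clause [3] forces x3=T; simplify:
  drop -3 from [-3, 4] -> [4]
  satisfied 1 clause(s); 1 remain; assigned so far: [1, 2, 3, 5]
unit clause [4] forces x4=T; simplify:
  satisfied 1 clause(s); 0 remain; assigned so far: [1, 2, 3, 4, 5]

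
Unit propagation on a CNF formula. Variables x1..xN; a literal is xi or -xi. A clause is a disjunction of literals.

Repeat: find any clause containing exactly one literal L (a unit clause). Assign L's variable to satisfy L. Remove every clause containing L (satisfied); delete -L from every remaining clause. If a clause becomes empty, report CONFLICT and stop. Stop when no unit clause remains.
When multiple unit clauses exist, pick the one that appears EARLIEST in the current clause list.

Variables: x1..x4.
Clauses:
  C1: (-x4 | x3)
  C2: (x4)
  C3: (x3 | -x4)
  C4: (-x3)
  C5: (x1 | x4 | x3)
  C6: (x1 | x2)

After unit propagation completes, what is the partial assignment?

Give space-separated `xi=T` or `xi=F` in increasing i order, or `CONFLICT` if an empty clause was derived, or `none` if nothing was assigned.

unit clause [4] forces x4=T; simplify:
  drop -4 from [-4, 3] -> [3]
  drop -4 from [3, -4] -> [3]
  satisfied 2 clause(s); 4 remain; assigned so far: [4]
unit clause [3] forces x3=T; simplify:
  drop -3 from [-3] -> [] (empty!)
  satisfied 2 clause(s); 2 remain; assigned so far: [3, 4]
CONFLICT (empty clause)

Answer: CONFLICT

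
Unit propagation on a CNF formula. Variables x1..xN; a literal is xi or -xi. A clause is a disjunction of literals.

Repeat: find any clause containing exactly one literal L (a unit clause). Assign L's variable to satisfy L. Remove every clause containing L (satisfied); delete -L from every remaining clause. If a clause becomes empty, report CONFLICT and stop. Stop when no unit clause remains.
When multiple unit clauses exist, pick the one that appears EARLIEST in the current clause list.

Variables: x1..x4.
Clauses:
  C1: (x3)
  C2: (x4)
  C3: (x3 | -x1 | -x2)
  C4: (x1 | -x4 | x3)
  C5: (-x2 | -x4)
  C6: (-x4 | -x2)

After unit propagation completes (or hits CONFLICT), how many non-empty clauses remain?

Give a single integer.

unit clause [3] forces x3=T; simplify:
  satisfied 3 clause(s); 3 remain; assigned so far: [3]
unit clause [4] forces x4=T; simplify:
  drop -4 from [-2, -4] -> [-2]
  drop -4 from [-4, -2] -> [-2]
  satisfied 1 clause(s); 2 remain; assigned so far: [3, 4]
unit clause [-2] forces x2=F; simplify:
  satisfied 2 clause(s); 0 remain; assigned so far: [2, 3, 4]

Answer: 0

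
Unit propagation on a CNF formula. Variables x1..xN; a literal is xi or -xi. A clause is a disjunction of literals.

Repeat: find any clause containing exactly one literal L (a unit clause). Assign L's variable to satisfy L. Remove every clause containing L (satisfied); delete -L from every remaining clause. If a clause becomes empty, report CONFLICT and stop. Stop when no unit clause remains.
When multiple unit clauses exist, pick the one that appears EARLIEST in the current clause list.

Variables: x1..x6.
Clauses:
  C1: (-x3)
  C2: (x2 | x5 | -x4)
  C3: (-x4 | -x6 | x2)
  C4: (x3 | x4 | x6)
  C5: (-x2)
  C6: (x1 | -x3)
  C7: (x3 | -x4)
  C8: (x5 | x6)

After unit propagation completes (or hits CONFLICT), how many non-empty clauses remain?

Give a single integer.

unit clause [-3] forces x3=F; simplify:
  drop 3 from [3, 4, 6] -> [4, 6]
  drop 3 from [3, -4] -> [-4]
  satisfied 2 clause(s); 6 remain; assigned so far: [3]
unit clause [-2] forces x2=F; simplify:
  drop 2 from [2, 5, -4] -> [5, -4]
  drop 2 from [-4, -6, 2] -> [-4, -6]
  satisfied 1 clause(s); 5 remain; assigned so far: [2, 3]
unit clause [-4] forces x4=F; simplify:
  drop 4 from [4, 6] -> [6]
  satisfied 3 clause(s); 2 remain; assigned so far: [2, 3, 4]
unit clause [6] forces x6=T; simplify:
  satisfied 2 clause(s); 0 remain; assigned so far: [2, 3, 4, 6]

Answer: 0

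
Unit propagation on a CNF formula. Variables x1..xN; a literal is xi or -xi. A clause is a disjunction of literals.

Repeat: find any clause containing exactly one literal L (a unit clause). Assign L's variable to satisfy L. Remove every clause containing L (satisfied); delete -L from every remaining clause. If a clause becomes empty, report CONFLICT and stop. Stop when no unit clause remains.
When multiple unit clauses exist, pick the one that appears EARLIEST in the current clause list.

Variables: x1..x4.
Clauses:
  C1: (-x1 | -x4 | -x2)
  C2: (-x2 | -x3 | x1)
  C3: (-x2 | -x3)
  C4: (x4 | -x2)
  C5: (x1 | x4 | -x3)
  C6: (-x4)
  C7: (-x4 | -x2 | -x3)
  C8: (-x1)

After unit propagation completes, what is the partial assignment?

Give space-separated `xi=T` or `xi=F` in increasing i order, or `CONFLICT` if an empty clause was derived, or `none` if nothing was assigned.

unit clause [-4] forces x4=F; simplify:
  drop 4 from [4, -2] -> [-2]
  drop 4 from [1, 4, -3] -> [1, -3]
  satisfied 3 clause(s); 5 remain; assigned so far: [4]
unit clause [-2] forces x2=F; simplify:
  satisfied 3 clause(s); 2 remain; assigned so far: [2, 4]
unit clause [-1] forces x1=F; simplify:
  drop 1 from [1, -3] -> [-3]
  satisfied 1 clause(s); 1 remain; assigned so far: [1, 2, 4]
unit clause [-3] forces x3=F; simplify:
  satisfied 1 clause(s); 0 remain; assigned so far: [1, 2, 3, 4]

Answer: x1=F x2=F x3=F x4=F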